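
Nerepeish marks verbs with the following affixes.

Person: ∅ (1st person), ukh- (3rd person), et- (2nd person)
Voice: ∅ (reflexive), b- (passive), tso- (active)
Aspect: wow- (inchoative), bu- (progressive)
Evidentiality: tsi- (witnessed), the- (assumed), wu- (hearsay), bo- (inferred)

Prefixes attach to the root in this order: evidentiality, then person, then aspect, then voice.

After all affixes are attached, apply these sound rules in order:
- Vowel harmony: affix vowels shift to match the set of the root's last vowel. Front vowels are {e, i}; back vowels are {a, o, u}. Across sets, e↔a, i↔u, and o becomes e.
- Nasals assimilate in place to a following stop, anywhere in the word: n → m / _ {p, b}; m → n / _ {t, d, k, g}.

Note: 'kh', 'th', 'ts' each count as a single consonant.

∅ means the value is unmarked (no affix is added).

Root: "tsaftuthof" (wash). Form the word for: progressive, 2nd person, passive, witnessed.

Attach evidentiality witnessed tsi- → tsitsaftuthof.
Attach person 2nd person et- → ettsitsaftuthof.
Attach aspect progressive bu- → buettsitsaftuthof.
Attach voice passive b- → bbuettsitsaftuthof.
Apply vowel harmony: bbuettsitsaftuthof → bbuattsutsaftuthof.
Nasal assimilation: no change.

bbuattsutsaftuthof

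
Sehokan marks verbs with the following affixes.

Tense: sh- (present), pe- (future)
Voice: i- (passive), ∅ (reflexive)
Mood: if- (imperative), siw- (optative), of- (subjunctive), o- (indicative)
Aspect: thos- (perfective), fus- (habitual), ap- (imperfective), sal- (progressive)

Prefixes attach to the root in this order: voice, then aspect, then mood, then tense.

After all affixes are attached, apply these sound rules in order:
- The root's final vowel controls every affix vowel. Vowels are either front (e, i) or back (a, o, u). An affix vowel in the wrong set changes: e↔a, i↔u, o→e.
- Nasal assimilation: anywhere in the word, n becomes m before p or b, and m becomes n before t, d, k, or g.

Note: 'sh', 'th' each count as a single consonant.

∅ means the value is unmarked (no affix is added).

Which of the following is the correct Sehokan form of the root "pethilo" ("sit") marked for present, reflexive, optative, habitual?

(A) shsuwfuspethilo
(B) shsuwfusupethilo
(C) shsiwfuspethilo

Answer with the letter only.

voice = reflexive: zero marking, form stays pethilo.
Attach aspect habitual fus- → fuspethilo.
Attach mood optative siw- → siwfuspethilo.
Attach tense present sh- → shsiwfuspethilo.
Apply vowel harmony: shsiwfuspethilo → shsuwfuspethilo.
Nasal assimilation: no change.
So the correct form is shsuwfuspethilo, option (A).
(B) shsuwfusupethilo is wrong: it uses passive instead of reflexive for voice.
(C) shsiwfuspethilo is wrong: it fails to apply the sound rule(s).

A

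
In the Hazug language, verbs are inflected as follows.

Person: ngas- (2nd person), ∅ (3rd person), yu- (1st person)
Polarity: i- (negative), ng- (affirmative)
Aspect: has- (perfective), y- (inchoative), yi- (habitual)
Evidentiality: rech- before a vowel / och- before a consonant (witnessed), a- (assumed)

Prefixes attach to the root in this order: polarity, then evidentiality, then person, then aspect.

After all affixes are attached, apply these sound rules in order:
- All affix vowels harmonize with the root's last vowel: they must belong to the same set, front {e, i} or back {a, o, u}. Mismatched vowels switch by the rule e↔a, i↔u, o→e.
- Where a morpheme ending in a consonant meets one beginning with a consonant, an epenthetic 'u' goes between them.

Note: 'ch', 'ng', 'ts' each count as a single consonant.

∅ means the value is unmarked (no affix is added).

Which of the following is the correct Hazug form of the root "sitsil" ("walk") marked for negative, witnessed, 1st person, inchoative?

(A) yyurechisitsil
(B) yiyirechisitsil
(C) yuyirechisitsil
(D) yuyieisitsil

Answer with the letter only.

Attach polarity negative i- → isitsil.
Attach evidentiality witnessed rech- (before vowel 'i') → rechisitsil.
Attach person 1st person yu- → yurechisitsil.
Attach aspect inchoative y- → yyurechisitsil.
Apply vowel harmony: yyurechisitsil → yyirechisitsil.
Apply epenthesis: yyirechisitsil → yuyirechisitsil.
So the correct form is yuyirechisitsil, option (C).
(B) yiyirechisitsil is wrong: it uses habitual instead of inchoative for aspect.
(A) yyurechisitsil is wrong: it fails to apply the sound rule(s).
(D) yuyieisitsil is wrong: it uses assumed instead of witnessed for evidentiality.

C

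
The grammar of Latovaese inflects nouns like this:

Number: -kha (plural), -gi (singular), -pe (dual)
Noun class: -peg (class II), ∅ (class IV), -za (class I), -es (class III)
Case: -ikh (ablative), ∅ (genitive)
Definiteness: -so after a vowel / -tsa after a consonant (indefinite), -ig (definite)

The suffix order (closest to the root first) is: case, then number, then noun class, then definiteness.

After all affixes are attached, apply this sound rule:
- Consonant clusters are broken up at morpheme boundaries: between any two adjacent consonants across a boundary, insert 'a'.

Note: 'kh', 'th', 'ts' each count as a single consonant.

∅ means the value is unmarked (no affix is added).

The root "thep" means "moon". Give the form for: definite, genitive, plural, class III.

case = genitive: zero marking, form stays thep.
Attach number plural -kha → thepkha.
Attach noun class class III -es → thepkhaes.
Attach definiteness definite -ig → thepkhaesig.
Apply epenthesis: thepkhaesig → thepakhaesig.

thepakhaesig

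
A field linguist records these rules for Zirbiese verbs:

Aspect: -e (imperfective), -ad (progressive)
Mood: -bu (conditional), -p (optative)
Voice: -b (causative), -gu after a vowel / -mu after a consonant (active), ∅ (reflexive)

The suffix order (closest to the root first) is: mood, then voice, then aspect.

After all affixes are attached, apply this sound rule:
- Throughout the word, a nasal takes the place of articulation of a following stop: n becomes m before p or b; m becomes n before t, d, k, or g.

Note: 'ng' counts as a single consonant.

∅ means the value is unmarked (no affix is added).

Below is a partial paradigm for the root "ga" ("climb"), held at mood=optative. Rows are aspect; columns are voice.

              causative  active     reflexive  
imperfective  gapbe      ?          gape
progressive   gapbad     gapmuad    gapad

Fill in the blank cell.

Attach mood optative -p → gap.
Attach voice active -mu (after consonant 'p') → gapmu.
Attach aspect imperfective -e → gapmue.
Nasal assimilation: no change.

gapmue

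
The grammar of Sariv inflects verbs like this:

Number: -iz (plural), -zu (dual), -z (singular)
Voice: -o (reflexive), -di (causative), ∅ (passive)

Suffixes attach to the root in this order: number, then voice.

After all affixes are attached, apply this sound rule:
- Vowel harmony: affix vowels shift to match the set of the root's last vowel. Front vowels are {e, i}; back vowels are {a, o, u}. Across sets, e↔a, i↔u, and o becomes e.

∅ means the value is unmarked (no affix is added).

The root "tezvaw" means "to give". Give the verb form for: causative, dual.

Attach number dual -zu → tezvawzu.
Attach voice causative -di → tezvawzudi.
Apply vowel harmony: tezvawzudi → tezvawzudu.

tezvawzudu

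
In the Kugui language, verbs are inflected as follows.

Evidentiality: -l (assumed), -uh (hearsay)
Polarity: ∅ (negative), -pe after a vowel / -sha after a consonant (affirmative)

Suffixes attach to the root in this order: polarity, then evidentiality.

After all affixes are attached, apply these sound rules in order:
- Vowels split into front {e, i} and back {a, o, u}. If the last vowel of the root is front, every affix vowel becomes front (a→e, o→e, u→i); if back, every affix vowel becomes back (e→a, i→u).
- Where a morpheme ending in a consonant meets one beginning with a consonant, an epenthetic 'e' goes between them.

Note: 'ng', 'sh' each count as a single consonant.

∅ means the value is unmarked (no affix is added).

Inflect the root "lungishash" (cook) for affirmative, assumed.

lungishasheshal

Attach polarity affirmative -sha (after consonant 'sh') → lungishashsha.
Attach evidentiality assumed -l → lungishashshal.
Vowel harmony: no change.
Apply epenthesis: lungishashshal → lungishasheshal.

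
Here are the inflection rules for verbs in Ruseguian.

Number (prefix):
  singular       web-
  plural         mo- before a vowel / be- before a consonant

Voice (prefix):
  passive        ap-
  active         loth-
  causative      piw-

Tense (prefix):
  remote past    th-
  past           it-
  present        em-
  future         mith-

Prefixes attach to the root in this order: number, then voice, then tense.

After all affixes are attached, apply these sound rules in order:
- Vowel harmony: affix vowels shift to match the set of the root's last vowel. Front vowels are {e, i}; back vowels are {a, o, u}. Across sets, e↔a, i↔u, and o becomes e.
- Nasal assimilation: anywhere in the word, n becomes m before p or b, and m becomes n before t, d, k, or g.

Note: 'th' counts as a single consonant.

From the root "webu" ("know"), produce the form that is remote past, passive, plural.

Attach number plural be- (before consonant 'w') → bewebu.
Attach voice passive ap- → apbewebu.
Attach tense remote past th- → thapbewebu.
Apply vowel harmony: thapbewebu → thapbawebu.
Nasal assimilation: no change.

thapbawebu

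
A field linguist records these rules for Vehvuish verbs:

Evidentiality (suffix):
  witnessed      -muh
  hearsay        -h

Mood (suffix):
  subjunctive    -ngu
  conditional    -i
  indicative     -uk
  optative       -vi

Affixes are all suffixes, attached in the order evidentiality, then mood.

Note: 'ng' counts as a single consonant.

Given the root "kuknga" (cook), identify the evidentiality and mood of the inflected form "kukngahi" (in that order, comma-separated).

hearsay, conditional

Segment: kuknga-h-i.
evidentiality: -h → hearsay.
mood: -i → conditional.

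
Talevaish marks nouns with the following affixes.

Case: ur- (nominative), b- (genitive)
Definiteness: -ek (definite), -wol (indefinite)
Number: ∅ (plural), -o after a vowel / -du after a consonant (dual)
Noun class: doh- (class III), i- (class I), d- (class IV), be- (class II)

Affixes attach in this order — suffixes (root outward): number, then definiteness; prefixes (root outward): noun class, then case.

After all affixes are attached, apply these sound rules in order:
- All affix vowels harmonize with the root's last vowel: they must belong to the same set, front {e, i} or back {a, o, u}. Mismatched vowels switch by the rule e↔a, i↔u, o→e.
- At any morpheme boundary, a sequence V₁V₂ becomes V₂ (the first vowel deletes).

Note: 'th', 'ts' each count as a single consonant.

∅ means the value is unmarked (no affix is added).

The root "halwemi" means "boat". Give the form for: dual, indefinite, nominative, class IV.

irdhalwemewel

Attach noun class class IV d- → dhalwemi.
Attach number dual -o (after vowel 'i') → dhalwemio.
Attach definiteness indefinite -wol → dhalwemiowol.
Attach case nominative ur- → urdhalwemiowol.
Apply vowel harmony: urdhalwemiowol → irdhalwemiewel.
Apply vowel deletion: irdhalwemiewel → irdhalwemewel.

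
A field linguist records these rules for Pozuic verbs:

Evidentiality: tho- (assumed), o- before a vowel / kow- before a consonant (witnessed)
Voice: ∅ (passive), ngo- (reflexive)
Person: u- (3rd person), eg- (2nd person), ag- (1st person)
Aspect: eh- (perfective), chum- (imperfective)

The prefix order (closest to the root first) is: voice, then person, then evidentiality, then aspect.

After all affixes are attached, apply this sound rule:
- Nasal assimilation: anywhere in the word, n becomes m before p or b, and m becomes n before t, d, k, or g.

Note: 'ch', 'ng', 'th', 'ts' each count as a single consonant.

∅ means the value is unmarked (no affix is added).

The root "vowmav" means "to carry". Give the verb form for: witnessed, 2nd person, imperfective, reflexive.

Attach voice reflexive ngo- → ngovowmav.
Attach person 2nd person eg- → egngovowmav.
Attach evidentiality witnessed o- (before vowel 'e') → oegngovowmav.
Attach aspect imperfective chum- → chumoegngovowmav.
Nasal assimilation: no change.

chumoegngovowmav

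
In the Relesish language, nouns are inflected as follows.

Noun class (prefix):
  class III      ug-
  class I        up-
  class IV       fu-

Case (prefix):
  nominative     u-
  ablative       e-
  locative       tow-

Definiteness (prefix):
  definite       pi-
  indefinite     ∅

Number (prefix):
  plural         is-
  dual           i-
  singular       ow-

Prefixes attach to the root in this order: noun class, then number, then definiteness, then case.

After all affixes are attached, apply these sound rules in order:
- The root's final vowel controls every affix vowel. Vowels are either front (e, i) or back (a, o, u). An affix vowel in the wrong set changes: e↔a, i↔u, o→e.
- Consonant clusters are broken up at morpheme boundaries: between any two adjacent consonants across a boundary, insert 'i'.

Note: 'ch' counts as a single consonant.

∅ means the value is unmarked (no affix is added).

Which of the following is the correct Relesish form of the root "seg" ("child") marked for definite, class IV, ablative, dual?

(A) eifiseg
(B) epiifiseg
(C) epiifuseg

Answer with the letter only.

Attach noun class class IV fu- → fuseg.
Attach number dual i- → ifuseg.
Attach definiteness definite pi- → piifuseg.
Attach case ablative e- → epiifuseg.
Apply vowel harmony: epiifuseg → epiifiseg.
Epenthesis: no change.
So the correct form is epiifiseg, option (B).
(A) eifiseg is wrong: it uses indefinite instead of definite for definiteness.
(C) epiifuseg is wrong: it fails to apply the sound rule(s).

B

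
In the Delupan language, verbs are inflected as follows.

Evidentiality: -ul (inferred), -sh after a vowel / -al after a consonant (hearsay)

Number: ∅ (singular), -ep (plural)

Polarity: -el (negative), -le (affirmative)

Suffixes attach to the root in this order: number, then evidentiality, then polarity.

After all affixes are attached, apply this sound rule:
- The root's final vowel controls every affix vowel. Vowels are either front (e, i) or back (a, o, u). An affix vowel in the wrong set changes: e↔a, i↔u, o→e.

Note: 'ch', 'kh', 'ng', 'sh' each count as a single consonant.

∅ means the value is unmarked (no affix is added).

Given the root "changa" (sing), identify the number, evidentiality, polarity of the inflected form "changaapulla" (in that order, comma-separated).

plural, inferred, affirmative

Segment: changa-ep-ul-le.
number: -ep → plural.
evidentiality: -ul → inferred.
polarity: -le → affirmative.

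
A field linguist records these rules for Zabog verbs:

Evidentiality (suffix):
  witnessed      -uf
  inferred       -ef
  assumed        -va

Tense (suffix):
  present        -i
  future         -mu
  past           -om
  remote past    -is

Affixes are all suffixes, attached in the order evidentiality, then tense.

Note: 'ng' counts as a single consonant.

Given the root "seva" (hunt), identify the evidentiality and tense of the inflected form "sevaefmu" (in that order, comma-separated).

inferred, future

Segment: seva-ef-mu.
evidentiality: -ef → inferred.
tense: -mu → future.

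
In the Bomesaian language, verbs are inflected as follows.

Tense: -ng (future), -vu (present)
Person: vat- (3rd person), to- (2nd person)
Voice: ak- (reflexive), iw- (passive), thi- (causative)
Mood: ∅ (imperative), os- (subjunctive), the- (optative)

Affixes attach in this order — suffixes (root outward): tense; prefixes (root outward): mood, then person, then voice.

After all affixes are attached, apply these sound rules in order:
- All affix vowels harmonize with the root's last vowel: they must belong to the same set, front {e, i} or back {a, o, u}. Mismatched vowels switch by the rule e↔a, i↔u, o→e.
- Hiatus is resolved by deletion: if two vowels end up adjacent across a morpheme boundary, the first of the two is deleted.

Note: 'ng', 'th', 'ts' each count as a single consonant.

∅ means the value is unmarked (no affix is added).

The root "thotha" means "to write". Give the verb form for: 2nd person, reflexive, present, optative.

Attach mood optative the- → thethotha.
Attach person 2nd person to- → tothethotha.
Attach voice reflexive ak- → aktothethotha.
Attach tense present -vu → aktothethothavu.
Apply vowel harmony: aktothethothavu → aktothathothavu.
Vowel deletion: no change.

aktothathothavu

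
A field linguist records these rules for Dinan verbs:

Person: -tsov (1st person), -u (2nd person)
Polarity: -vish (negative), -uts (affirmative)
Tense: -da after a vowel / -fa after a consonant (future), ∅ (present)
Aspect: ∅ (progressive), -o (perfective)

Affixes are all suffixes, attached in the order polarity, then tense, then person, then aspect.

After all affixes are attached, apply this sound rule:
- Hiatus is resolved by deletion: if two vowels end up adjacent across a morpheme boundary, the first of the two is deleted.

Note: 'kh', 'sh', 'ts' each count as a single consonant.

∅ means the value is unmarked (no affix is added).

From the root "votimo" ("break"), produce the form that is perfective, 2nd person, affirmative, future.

Attach polarity affirmative -uts → votimouts.
Attach tense future -fa (after consonant 'ts') → votimoutsfa.
Attach person 2nd person -u → votimoutsfau.
Attach aspect perfective -o → votimoutsfauo.
Apply vowel deletion: votimoutsfauo → votimutsfo.

votimutsfo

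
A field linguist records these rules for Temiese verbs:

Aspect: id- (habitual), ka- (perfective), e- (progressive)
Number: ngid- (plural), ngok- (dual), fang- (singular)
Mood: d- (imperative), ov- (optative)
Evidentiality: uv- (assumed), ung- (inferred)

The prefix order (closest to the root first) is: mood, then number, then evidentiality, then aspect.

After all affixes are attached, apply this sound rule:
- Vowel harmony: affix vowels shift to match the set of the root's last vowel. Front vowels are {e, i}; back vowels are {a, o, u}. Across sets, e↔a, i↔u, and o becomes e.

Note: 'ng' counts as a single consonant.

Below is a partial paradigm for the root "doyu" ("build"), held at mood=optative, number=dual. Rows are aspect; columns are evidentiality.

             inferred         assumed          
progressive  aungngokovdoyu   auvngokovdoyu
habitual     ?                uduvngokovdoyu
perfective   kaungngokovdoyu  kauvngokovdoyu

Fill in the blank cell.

udungngokovdoyu

Attach mood optative ov- → ovdoyu.
Attach number dual ngok- → ngokovdoyu.
Attach evidentiality inferred ung- → ungngokovdoyu.
Attach aspect habitual id- → idungngokovdoyu.
Apply vowel harmony: idungngokovdoyu → udungngokovdoyu.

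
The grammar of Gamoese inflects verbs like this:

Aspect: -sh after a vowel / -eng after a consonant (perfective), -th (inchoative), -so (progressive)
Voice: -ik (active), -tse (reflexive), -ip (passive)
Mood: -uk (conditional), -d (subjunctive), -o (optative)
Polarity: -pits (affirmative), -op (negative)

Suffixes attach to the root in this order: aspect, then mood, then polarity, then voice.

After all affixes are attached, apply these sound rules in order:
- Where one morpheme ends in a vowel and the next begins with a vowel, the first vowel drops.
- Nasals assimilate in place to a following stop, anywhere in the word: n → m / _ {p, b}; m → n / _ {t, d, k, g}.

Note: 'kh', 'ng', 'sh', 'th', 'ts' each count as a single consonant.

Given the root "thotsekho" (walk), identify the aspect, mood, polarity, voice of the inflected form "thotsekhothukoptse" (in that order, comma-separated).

Segment: thotsekho-th-uk-op-tse.
aspect: -th → inchoative.
mood: -uk → conditional.
polarity: -op → negative.
voice: -tse → reflexive.

inchoative, conditional, negative, reflexive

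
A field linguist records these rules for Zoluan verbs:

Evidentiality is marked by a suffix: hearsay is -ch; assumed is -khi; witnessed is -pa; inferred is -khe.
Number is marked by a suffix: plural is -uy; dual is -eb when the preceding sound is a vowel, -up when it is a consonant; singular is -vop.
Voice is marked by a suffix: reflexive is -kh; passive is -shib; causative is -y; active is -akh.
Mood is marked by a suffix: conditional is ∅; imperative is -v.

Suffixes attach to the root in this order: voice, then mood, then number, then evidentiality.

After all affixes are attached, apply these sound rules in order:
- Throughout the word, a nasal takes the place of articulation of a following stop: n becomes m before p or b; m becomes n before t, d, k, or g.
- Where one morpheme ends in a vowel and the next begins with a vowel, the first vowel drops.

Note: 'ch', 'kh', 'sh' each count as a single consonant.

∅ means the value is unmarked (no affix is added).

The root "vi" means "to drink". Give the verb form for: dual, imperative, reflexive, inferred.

vikhvupkhe

Attach voice reflexive -kh → vikh.
Attach mood imperative -v → vikhv.
Attach number dual -up (after consonant 'v') → vikhvup.
Attach evidentiality inferred -khe → vikhvupkhe.
Nasal assimilation: no change.
Vowel deletion: no change.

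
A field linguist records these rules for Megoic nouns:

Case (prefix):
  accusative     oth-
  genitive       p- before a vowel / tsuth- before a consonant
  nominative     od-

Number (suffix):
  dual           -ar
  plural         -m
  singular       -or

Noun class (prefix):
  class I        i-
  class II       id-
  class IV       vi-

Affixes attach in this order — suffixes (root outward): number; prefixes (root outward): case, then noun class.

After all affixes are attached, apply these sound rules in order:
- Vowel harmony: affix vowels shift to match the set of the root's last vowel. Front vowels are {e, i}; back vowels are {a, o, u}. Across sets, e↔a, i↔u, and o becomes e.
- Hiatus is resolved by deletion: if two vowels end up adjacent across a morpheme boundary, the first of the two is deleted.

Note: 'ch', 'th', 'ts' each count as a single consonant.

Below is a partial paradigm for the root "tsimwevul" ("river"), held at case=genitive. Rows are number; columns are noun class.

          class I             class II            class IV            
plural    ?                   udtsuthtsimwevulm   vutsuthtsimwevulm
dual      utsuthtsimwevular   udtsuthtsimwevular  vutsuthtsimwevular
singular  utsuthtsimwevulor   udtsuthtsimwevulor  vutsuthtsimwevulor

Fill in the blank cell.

utsuthtsimwevulm

Attach number plural -m → tsimwevulm.
Attach case genitive tsuth- (before consonant 'ts') → tsuthtsimwevulm.
Attach noun class class I i- → itsuthtsimwevulm.
Apply vowel harmony: itsuthtsimwevulm → utsuthtsimwevulm.
Vowel deletion: no change.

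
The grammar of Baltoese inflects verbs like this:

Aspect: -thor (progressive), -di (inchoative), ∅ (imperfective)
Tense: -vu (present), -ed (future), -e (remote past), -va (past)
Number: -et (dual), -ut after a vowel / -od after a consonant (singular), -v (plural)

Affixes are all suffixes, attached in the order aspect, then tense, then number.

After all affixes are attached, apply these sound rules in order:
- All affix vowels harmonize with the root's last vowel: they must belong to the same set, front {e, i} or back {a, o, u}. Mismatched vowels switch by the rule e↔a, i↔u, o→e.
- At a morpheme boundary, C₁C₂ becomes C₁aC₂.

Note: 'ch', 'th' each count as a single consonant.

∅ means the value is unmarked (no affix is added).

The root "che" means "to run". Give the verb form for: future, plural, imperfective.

cheedav

aspect = imperfective: zero marking, form stays che.
Attach tense future -ed → cheed.
Attach number plural -v → cheedv.
Vowel harmony: no change.
Apply epenthesis: cheedv → cheedav.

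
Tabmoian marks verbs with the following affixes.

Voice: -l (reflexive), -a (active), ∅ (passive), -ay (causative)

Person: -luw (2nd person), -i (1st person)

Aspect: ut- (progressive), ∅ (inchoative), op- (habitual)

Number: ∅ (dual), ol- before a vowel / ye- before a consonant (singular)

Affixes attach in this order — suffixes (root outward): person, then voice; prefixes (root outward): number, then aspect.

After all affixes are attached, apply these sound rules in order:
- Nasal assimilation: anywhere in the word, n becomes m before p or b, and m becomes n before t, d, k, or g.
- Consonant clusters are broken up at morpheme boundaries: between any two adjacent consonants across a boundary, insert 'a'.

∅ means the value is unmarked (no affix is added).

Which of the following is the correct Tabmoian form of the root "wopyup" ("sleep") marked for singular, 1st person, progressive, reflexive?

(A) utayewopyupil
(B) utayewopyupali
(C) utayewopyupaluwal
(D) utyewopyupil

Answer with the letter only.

Attach number singular ye- (before consonant 'w') → yewopyup.
Attach person 1st person -i → yewopyupi.
Attach voice reflexive -l → yewopyupil.
Attach aspect progressive ut- → utyewopyupil.
Nasal assimilation: no change.
Apply epenthesis: utyewopyupil → utayewopyupil.
So the correct form is utayewopyupil, option (A).
(B) utayewopyupali is wrong: it has the affixes in the wrong order.
(D) utyewopyupil is wrong: it fails to apply the sound rule(s).
(C) utayewopyupaluwal is wrong: it uses 2nd person instead of 1st person for person.

A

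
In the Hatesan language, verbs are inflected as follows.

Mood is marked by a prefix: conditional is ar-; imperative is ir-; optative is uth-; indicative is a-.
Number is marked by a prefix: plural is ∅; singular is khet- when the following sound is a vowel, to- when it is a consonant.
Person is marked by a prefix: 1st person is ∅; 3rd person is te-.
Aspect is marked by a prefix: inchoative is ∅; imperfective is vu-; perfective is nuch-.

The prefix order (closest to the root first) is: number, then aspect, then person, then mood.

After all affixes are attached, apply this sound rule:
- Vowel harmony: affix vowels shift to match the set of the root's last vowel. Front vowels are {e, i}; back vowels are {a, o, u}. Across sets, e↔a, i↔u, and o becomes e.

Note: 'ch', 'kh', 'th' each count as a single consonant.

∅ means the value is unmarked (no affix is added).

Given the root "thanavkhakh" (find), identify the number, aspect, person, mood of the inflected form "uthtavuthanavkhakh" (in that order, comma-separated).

Segment: uth-te-vu-thanavkhakh.
number: ∅ → plural.
aspect: vu- → imperfective.
person: te- → 3rd person.
mood: uth- → optative.

plural, imperfective, 3rd person, optative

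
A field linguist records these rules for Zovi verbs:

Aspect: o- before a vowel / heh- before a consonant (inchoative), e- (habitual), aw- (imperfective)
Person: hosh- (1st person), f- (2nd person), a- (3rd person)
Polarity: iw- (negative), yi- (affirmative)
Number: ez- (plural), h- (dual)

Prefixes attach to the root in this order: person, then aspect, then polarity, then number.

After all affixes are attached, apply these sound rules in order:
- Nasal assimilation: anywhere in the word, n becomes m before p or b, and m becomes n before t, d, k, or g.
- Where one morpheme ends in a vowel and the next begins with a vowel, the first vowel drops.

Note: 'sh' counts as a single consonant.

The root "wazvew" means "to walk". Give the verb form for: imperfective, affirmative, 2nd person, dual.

hyawfwazvew

Attach person 2nd person f- → fwazvew.
Attach aspect imperfective aw- → awfwazvew.
Attach polarity affirmative yi- → yiawfwazvew.
Attach number dual h- → hyiawfwazvew.
Nasal assimilation: no change.
Apply vowel deletion: hyiawfwazvew → hyawfwazvew.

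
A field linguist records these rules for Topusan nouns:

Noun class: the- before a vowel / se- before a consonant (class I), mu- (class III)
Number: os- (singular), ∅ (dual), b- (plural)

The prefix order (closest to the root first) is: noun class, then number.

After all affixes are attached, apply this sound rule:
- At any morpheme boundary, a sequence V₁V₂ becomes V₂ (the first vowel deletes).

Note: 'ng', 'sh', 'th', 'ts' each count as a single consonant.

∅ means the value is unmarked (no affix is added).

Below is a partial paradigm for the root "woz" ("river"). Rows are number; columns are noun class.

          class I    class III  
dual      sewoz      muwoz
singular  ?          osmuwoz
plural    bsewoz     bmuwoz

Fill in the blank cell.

Attach noun class class I se- (before consonant 'w') → sewoz.
Attach number singular os- → ossewoz.
Vowel deletion: no change.

ossewoz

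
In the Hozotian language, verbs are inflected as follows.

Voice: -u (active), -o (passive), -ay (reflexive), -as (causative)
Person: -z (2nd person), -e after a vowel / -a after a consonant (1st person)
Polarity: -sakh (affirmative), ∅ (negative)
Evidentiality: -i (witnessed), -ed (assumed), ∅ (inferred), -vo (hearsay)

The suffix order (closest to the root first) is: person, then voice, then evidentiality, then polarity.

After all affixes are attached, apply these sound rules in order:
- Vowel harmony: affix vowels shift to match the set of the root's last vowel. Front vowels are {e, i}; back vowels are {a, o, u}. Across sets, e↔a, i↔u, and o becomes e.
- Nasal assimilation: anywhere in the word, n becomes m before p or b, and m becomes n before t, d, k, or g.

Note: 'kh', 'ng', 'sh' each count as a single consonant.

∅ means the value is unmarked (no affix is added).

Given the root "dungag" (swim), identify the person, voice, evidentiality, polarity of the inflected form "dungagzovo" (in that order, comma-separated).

Segment: dungag-z-o-vo.
person: -z → 2nd person.
voice: -o → passive.
evidentiality: -vo → hearsay.
polarity: ∅ → negative.

2nd person, passive, hearsay, negative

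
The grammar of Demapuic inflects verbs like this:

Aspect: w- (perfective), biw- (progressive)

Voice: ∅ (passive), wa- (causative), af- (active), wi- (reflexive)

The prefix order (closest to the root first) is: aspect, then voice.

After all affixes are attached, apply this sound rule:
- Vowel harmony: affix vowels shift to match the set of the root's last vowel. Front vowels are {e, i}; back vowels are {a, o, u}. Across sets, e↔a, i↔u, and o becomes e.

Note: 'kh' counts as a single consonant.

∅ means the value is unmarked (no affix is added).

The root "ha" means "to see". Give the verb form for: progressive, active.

Attach aspect progressive biw- → biwha.
Attach voice active af- → afbiwha.
Apply vowel harmony: afbiwha → afbuwha.

afbuwha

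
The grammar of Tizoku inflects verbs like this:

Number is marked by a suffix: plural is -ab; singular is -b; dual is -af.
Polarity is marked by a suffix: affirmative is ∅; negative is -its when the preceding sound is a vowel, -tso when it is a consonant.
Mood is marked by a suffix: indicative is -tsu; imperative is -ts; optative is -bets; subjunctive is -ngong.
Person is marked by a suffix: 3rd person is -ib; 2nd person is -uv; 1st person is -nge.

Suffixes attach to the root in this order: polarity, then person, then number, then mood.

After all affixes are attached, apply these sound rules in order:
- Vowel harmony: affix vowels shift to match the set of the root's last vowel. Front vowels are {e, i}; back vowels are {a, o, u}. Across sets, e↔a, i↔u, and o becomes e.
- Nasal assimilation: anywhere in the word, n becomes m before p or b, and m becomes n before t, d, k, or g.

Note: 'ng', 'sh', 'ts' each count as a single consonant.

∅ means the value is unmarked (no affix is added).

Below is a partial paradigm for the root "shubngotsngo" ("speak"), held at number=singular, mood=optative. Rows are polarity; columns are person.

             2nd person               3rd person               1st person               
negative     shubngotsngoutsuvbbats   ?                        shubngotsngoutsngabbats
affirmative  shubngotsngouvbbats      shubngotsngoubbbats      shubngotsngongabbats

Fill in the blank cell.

shubngotsngoutsubbbats

Attach polarity negative -its (after vowel 'o') → shubngotsngoits.
Attach person 3rd person -ib → shubngotsngoitsib.
Attach number singular -b → shubngotsngoitsibb.
Attach mood optative -bets → shubngotsngoitsibbbets.
Apply vowel harmony: shubngotsngoitsibbbets → shubngotsngoutsubbbats.
Nasal assimilation: no change.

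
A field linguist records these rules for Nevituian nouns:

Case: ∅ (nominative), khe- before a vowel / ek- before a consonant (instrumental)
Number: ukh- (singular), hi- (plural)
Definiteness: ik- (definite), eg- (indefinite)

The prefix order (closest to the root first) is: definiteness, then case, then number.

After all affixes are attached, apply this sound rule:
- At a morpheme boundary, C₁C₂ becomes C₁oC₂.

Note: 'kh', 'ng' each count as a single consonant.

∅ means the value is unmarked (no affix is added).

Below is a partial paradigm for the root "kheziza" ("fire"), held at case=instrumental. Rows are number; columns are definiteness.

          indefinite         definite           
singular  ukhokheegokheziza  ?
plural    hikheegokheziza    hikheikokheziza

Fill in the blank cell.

ukhokheikokheziza

Attach definiteness definite ik- → ikkheziza.
Attach case instrumental khe- (before vowel 'i') → kheikkheziza.
Attach number singular ukh- → ukhkheikkheziza.
Apply epenthesis: ukhkheikkheziza → ukhokheikokheziza.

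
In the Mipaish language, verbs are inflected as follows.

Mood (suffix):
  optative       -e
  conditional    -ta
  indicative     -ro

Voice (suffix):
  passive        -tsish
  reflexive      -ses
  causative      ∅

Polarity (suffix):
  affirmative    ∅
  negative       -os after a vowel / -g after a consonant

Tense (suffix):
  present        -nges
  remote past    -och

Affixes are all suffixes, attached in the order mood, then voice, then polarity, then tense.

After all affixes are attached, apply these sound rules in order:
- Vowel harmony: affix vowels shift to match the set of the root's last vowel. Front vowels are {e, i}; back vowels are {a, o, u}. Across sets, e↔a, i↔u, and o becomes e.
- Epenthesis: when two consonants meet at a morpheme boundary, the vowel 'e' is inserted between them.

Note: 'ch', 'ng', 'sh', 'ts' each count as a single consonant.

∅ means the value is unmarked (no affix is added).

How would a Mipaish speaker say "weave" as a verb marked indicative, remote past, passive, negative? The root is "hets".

hetseretsishegech

Attach mood indicative -ro → hetsro.
Attach voice passive -tsish → hetsrotsish.
Attach polarity negative -g (after consonant 'sh') → hetsrotsishg.
Attach tense remote past -och → hetsrotsishgoch.
Apply vowel harmony: hetsrotsishgoch → hetsretsishgech.
Apply epenthesis: hetsretsishgech → hetseretsishegech.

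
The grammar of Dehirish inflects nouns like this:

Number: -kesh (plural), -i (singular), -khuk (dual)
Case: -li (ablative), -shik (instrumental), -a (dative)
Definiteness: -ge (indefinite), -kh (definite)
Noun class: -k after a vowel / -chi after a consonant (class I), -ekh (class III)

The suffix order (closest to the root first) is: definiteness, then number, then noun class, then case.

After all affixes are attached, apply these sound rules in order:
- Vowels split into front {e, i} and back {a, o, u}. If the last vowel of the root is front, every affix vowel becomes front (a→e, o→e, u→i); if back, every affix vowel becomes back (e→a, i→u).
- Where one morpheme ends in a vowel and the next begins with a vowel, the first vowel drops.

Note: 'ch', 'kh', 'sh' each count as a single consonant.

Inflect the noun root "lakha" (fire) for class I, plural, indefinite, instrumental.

lakhagakashchushuk

Attach definiteness indefinite -ge → lakhage.
Attach number plural -kesh → lakhagekesh.
Attach noun class class I -chi (after consonant 'sh') → lakhagekeshchi.
Attach case instrumental -shik → lakhagekeshchishik.
Apply vowel harmony: lakhagekeshchishik → lakhagakashchushuk.
Vowel deletion: no change.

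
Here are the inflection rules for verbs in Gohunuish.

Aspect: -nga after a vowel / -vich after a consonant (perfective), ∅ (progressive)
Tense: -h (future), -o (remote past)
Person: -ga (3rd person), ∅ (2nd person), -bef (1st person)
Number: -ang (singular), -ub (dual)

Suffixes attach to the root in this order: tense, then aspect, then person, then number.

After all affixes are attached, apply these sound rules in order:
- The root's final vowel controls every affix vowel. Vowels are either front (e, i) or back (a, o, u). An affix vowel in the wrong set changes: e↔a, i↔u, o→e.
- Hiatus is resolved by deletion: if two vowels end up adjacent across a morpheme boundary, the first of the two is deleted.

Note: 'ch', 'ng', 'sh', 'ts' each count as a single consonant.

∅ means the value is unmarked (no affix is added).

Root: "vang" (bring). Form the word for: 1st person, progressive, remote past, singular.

Attach tense remote past -o → vango.
aspect = progressive: zero marking, form stays vango.
Attach person 1st person -bef → vangobef.
Attach number singular -ang → vangobefang.
Apply vowel harmony: vangobefang → vangobafang.
Vowel deletion: no change.

vangobafang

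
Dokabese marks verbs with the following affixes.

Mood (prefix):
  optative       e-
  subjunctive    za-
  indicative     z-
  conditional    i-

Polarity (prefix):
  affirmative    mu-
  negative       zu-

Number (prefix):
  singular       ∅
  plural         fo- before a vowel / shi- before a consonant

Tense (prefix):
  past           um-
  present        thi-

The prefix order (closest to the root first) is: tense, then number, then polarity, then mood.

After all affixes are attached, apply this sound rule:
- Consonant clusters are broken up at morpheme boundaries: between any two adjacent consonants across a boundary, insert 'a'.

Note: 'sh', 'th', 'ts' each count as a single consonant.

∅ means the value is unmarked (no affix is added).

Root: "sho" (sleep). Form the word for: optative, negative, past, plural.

Attach tense past um- → umsho.
Attach number plural fo- (before vowel 'u') → foumsho.
Attach polarity negative zu- → zufoumsho.
Attach mood optative e- → ezufoumsho.
Apply epenthesis: ezufoumsho → ezufoumasho.

ezufoumasho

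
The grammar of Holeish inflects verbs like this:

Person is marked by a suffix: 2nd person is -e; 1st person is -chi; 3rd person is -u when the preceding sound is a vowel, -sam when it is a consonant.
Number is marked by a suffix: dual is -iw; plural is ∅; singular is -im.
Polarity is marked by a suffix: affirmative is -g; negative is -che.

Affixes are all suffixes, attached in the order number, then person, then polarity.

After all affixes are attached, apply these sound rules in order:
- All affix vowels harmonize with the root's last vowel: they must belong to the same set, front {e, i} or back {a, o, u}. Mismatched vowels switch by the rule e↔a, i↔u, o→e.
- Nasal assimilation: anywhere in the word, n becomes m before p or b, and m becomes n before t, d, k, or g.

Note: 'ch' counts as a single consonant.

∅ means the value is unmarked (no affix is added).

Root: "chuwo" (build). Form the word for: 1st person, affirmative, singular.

Attach number singular -im → chuwoim.
Attach person 1st person -chi → chuwoimchi.
Attach polarity affirmative -g → chuwoimchig.
Apply vowel harmony: chuwoimchig → chuwoumchug.
Nasal assimilation: no change.

chuwoumchug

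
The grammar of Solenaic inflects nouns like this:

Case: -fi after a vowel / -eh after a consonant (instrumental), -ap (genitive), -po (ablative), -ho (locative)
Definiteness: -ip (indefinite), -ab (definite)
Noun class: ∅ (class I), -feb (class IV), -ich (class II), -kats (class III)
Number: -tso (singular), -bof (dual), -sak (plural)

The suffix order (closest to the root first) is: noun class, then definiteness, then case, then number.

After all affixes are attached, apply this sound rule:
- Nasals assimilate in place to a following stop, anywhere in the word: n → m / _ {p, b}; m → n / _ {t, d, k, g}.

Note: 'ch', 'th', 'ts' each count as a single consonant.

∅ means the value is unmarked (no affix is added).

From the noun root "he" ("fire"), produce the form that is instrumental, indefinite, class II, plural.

heichipehsak

Attach noun class class II -ich → heich.
Attach definiteness indefinite -ip → heichip.
Attach case instrumental -eh (after consonant 'p') → heichipeh.
Attach number plural -sak → heichipehsak.
Nasal assimilation: no change.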